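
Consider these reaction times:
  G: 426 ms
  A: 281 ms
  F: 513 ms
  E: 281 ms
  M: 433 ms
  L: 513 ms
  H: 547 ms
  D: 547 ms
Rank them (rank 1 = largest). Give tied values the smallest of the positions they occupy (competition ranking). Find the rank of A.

7

Sorted (descending): 547, 547, 513, 513, 433, 426, 281, 281
The 2 values of 547 occupy positions 1–2 → each gets rank 1.
The 2 values of 513 occupy positions 3–4 → each gets rank 3.
The 2 values of 281 occupy positions 7–8 → each gets rank 7.
A has value 281 ms → rank 7.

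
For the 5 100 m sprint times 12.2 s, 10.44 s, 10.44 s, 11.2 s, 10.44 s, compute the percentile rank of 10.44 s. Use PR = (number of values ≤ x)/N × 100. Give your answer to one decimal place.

60.0

N = 5.
Strictly below 10.44: 0. Equal to 10.44: 3.
PR = 3/5 × 100 = 60.0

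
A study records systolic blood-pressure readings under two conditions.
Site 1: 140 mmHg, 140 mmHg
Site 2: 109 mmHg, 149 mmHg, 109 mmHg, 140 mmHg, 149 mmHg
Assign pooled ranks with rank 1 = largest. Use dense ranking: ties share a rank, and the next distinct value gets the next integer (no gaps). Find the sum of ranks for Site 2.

10

Sorted (descending): 149, 149, 140, 140, 140, 109, 109
The 2 values of 149 share dense rank 1.
The 3 values of 140 share dense rank 2.
The 2 values of 109 share dense rank 3.
Site 2 values → pooled ranks: 109→3, 149→1, 109→3, 140→2, 149→1
Rank sum = 3 + 1 + 3 + 2 + 1 = 10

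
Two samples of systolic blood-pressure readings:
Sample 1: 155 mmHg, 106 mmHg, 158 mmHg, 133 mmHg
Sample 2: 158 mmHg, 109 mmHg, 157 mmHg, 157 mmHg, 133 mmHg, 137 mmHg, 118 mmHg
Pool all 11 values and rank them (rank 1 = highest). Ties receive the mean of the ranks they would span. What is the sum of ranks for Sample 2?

41

Sorted (descending): 158, 158, 157, 157, 155, 137, 133, 133, 118, 109, 106
The 2 values of 158 occupy positions 1–2 → average rank (1+2)/2 = 1.5.
The 2 values of 157 occupy positions 3–4 → average rank (3+4)/2 = 3.5.
The 2 values of 133 occupy positions 7–8 → average rank (7+8)/2 = 7.5.
Sample 2 values → pooled ranks: 158→1.5, 109→10, 157→3.5, 157→3.5, 133→7.5, 137→6, 118→9
Rank sum = 1.5 + 10 + 3.5 + 3.5 + 7.5 + 6 + 9 = 41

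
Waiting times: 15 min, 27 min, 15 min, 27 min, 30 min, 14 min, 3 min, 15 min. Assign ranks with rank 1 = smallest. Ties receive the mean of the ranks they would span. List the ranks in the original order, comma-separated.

4, 6.5, 4, 6.5, 8, 2, 1, 4

Sorted (ascending): 3, 14, 15, 15, 15, 27, 27, 30
The 3 values of 15 occupy positions 3–5 → average rank 4.
The 2 values of 27 occupy positions 6–7 → average rank (6+7)/2 = 6.5.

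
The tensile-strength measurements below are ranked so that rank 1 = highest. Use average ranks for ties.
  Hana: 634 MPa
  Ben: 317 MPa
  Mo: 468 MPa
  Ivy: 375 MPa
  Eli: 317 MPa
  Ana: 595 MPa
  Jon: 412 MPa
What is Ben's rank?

6.5

Sorted (descending): 634, 595, 468, 412, 375, 317, 317
The 2 values of 317 occupy positions 6–7 → average rank (6+7)/2 = 6.5.
Ben has value 317 MPa → rank 6.5.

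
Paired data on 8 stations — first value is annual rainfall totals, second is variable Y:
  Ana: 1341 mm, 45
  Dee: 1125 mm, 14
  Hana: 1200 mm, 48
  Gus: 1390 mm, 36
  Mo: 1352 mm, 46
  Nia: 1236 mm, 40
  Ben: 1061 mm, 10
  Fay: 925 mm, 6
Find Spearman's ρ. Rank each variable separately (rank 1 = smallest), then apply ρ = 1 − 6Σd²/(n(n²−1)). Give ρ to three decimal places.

Ranks of variable 1: 6, 3, 4, 8, 7, 5, 2, 1
Ranks of variable 2: 6, 3, 8, 4, 7, 5, 2, 1
d = r₁ − r₂: 0, 0, -4, 4, 0, 0, 0, 0
d²: 0, 0, 16, 16, 0, 0, 0, 0; Σd² = 32
ρ = 1 − 6·32/(8·63) = 1 − 192/504 = 0.619

0.619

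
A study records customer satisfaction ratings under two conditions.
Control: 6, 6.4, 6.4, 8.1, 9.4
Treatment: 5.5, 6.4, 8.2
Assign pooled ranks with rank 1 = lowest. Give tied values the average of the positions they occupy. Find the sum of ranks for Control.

Sorted (ascending): 5.5, 6, 6.4, 6.4, 6.4, 8.1, 8.2, 9.4
The 3 values of 6.4 occupy positions 3–5 → average rank 4.
Control values → pooled ranks: 6→2, 6.4→4, 6.4→4, 8.1→6, 9.4→8
Rank sum = 2 + 4 + 4 + 6 + 8 = 24

24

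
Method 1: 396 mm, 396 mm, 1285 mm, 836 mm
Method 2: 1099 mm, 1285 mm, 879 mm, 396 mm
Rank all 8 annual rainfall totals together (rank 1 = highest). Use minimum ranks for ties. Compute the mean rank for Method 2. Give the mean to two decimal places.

Sorted (descending): 1285, 1285, 1099, 879, 836, 396, 396, 396
The 2 values of 1285 occupy positions 1–2 → each gets rank 1.
The 3 values of 396 occupy positions 6–8 → each gets rank 6.
Method 2 values → pooled ranks: 1099→3, 1285→1, 879→4, 396→6
Mean rank = (3 + 1 + 4 + 6) / 4 = 3.50

3.50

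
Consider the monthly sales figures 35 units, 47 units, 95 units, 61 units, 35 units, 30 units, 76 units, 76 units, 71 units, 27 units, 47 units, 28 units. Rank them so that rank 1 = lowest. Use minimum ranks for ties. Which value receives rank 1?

27

Sorted (ascending): 27, 28, 30, 35, 35, 47, 47, 61, 71, 76, 76, 95
The 2 values of 35 occupy positions 4–5 → each gets rank 4.
The 2 values of 47 occupy positions 6–7 → each gets rank 6.
The 2 values of 76 occupy positions 10–11 → each gets rank 10.
Rank 1 → value 27.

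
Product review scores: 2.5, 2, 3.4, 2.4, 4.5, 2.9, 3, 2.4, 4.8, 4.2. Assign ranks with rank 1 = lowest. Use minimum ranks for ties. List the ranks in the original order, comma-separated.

4, 1, 7, 2, 9, 5, 6, 2, 10, 8

Sorted (ascending): 2, 2.4, 2.4, 2.5, 2.9, 3, 3.4, 4.2, 4.5, 4.8
The 2 values of 2.4 occupy positions 2–3 → each gets rank 2.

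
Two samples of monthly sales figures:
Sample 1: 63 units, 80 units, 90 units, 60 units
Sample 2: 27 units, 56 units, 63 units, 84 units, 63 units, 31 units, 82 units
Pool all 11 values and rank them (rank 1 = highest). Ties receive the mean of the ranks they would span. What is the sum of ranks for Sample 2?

47

Sorted (descending): 90, 84, 82, 80, 63, 63, 63, 60, 56, 31, 27
The 3 values of 63 occupy positions 5–7 → average rank 6.
Sample 2 values → pooled ranks: 27→11, 56→9, 63→6, 84→2, 63→6, 31→10, 82→3
Rank sum = 11 + 9 + 6 + 2 + 6 + 10 + 3 = 47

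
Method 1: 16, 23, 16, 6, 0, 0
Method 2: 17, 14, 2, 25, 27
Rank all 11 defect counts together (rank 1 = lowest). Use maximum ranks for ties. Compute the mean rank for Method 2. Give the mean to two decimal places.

7.40

Sorted (ascending): 0, 0, 2, 6, 14, 16, 16, 17, 23, 25, 27
The 2 values of 0 occupy positions 1–2 → each gets rank 2.
The 2 values of 16 occupy positions 6–7 → each gets rank 7.
Method 2 values → pooled ranks: 17→8, 14→5, 2→3, 25→10, 27→11
Mean rank = (8 + 5 + 3 + 10 + 11) / 5 = 7.40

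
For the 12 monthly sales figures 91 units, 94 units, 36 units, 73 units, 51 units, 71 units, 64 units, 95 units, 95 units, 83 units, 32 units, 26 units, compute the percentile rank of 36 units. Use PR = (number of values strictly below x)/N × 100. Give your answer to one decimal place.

N = 12.
Strictly below 36: 2. Equal to 36: 1.
PR = 2/12 × 100 = 16.7

16.7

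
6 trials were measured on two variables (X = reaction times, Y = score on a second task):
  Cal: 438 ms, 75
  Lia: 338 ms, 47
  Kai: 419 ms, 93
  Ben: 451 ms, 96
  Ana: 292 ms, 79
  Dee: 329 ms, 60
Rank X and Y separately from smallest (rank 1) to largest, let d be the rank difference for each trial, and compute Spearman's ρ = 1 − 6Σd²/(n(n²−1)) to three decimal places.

0.486

Ranks of variable 1: 5, 3, 4, 6, 1, 2
Ranks of variable 2: 3, 1, 5, 6, 4, 2
d = r₁ − r₂: 2, 2, -1, 0, -3, 0
d²: 4, 4, 1, 0, 9, 0; Σd² = 18
ρ = 1 − 6·18/(6·35) = 1 − 108/210 = 0.486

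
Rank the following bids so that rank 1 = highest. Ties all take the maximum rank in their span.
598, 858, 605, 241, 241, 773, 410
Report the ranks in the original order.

4, 1, 3, 7, 7, 2, 5

Sorted (descending): 858, 773, 605, 598, 410, 241, 241
The 2 values of 241 occupy positions 6–7 → each gets rank 7.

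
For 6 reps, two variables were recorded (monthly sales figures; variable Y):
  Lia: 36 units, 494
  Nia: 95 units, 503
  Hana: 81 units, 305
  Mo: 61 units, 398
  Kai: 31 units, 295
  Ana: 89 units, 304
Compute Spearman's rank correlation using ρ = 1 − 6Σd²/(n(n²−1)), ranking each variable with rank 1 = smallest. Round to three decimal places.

0.429

Ranks of variable 1: 2, 6, 4, 3, 1, 5
Ranks of variable 2: 5, 6, 3, 4, 1, 2
d = r₁ − r₂: -3, 0, 1, -1, 0, 3
d²: 9, 0, 1, 1, 0, 9; Σd² = 20
ρ = 1 − 6·20/(6·35) = 1 − 120/210 = 0.429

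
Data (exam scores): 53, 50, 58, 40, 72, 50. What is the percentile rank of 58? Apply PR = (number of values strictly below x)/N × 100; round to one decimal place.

66.7

N = 6.
Strictly below 58: 4. Equal to 58: 1.
PR = 4/6 × 100 = 66.7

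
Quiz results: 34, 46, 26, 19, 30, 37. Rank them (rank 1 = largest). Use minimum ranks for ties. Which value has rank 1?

46

Sorted (descending): 46, 37, 34, 30, 26, 19
No ties — each value takes its position as its rank.
Rank 1 → value 46.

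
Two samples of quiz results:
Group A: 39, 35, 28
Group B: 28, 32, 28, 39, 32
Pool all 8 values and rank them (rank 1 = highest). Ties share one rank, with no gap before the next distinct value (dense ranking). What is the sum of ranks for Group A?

Sorted (descending): 39, 39, 35, 32, 32, 28, 28, 28
The 2 values of 39 share dense rank 1.
The 2 values of 32 share dense rank 3.
The 3 values of 28 share dense rank 4.
Remaining distinct values take the next consecutive integers.
Group A values → pooled ranks: 39→1, 35→2, 28→4
Rank sum = 1 + 2 + 4 = 7

7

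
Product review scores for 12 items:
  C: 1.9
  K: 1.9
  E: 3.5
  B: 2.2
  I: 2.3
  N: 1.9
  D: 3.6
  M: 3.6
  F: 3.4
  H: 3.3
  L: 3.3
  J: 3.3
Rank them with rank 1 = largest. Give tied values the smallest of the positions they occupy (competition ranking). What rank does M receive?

Sorted (descending): 3.6, 3.6, 3.5, 3.4, 3.3, 3.3, 3.3, 2.3, 2.2, 1.9, 1.9, 1.9
The 2 values of 3.6 occupy positions 1–2 → each gets rank 1.
The 3 values of 3.3 occupy positions 5–7 → each gets rank 5.
The 3 values of 1.9 occupy positions 10–12 → each gets rank 10.
M has value 3.6 → rank 1.

1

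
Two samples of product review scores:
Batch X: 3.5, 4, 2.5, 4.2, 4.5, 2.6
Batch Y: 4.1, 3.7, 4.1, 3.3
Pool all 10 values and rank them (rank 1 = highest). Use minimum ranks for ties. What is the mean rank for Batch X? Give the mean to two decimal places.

5.67

Sorted (descending): 4.5, 4.2, 4.1, 4.1, 4, 3.7, 3.5, 3.3, 2.6, 2.5
The 2 values of 4.1 occupy positions 3–4 → each gets rank 3.
Batch X values → pooled ranks: 3.5→7, 4→5, 2.5→10, 4.2→2, 4.5→1, 2.6→9
Mean rank = (7 + 5 + 10 + 2 + 1 + 9) / 6 = 5.67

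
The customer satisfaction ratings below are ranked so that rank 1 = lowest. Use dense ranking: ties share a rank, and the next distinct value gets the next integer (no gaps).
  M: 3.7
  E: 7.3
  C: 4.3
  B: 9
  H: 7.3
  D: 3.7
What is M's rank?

Sorted (ascending): 3.7, 3.7, 4.3, 7.3, 7.3, 9
The 2 values of 3.7 share dense rank 1.
The 2 values of 7.3 share dense rank 3.
Remaining distinct values take the next consecutive integers.
M has value 3.7 → rank 1.

1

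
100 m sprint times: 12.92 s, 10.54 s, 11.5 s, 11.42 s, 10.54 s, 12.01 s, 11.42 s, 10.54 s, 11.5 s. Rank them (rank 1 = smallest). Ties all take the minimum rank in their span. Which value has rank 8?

12.01

Sorted (ascending): 10.54, 10.54, 10.54, 11.42, 11.42, 11.5, 11.5, 12.01, 12.92
The 3 values of 10.54 occupy positions 1–3 → each gets rank 1.
The 2 values of 11.42 occupy positions 4–5 → each gets rank 4.
The 2 values of 11.5 occupy positions 6–7 → each gets rank 6.
Rank 8 → value 12.01.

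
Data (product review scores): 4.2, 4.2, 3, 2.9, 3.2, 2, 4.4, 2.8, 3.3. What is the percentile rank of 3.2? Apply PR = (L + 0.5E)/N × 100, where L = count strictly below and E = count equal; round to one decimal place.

N = 9.
Strictly below 3.2: 4. Equal to 3.2: 1.
PR = (4 + 0.5·1)/9 × 100 = 50.0

50.0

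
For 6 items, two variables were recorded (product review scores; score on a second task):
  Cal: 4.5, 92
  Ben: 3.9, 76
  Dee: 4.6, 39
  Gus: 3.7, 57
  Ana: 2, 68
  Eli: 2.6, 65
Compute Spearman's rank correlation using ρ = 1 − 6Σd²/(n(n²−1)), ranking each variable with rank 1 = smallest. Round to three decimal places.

-0.086

Ranks of variable 1: 5, 4, 6, 3, 1, 2
Ranks of variable 2: 6, 5, 1, 2, 4, 3
d = r₁ − r₂: -1, -1, 5, 1, -3, -1
d²: 1, 1, 25, 1, 9, 1; Σd² = 38
ρ = 1 − 6·38/(6·35) = 1 − 228/210 = -0.086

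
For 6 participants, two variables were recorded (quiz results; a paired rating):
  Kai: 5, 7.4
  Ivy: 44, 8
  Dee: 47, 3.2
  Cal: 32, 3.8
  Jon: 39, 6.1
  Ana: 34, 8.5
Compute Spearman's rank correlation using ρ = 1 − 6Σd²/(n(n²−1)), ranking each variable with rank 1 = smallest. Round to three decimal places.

Ranks of variable 1: 1, 5, 6, 2, 4, 3
Ranks of variable 2: 4, 5, 1, 2, 3, 6
d = r₁ − r₂: -3, 0, 5, 0, 1, -3
d²: 9, 0, 25, 0, 1, 9; Σd² = 44
ρ = 1 − 6·44/(6·35) = 1 − 264/210 = -0.257

-0.257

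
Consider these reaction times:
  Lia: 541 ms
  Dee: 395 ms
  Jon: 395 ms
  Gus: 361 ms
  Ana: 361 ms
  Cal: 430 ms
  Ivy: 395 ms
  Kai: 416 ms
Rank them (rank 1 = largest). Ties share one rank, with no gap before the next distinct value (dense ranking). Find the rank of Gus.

Sorted (descending): 541, 430, 416, 395, 395, 395, 361, 361
The 3 values of 395 share dense rank 4.
The 2 values of 361 share dense rank 5.
Remaining distinct values take the next consecutive integers.
Gus has value 361 ms → rank 5.

5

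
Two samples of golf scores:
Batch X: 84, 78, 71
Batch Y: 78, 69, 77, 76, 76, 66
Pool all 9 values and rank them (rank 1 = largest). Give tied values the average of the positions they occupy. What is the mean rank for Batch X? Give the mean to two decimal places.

3.50

Sorted (descending): 84, 78, 78, 77, 76, 76, 71, 69, 66
The 2 values of 78 occupy positions 2–3 → average rank (2+3)/2 = 2.5.
The 2 values of 76 occupy positions 5–6 → average rank (5+6)/2 = 5.5.
Batch X values → pooled ranks: 84→1, 78→2.5, 71→7
Mean rank = (1 + 2.5 + 7) / 3 = 3.50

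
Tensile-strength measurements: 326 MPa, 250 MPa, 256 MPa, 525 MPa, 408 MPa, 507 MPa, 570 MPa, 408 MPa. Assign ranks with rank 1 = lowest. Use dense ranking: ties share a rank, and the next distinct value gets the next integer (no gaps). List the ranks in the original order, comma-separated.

Sorted (ascending): 250, 256, 326, 408, 408, 507, 525, 570
The 2 values of 408 share dense rank 4.
Remaining distinct values take the next consecutive integers.

3, 1, 2, 6, 4, 5, 7, 4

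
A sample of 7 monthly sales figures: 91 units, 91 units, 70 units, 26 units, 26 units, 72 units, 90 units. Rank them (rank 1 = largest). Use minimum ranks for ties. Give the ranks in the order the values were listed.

1, 1, 5, 6, 6, 4, 3

Sorted (descending): 91, 91, 90, 72, 70, 26, 26
The 2 values of 91 occupy positions 1–2 → each gets rank 1.
The 2 values of 26 occupy positions 6–7 → each gets rank 6.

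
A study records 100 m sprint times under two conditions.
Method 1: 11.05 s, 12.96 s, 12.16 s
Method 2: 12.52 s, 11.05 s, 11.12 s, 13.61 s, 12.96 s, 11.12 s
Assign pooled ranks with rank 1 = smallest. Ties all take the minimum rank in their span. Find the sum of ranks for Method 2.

Sorted (ascending): 11.05, 11.05, 11.12, 11.12, 12.16, 12.52, 12.96, 12.96, 13.61
The 2 values of 11.05 occupy positions 1–2 → each gets rank 1.
The 2 values of 11.12 occupy positions 3–4 → each gets rank 3.
The 2 values of 12.96 occupy positions 7–8 → each gets rank 7.
Method 2 values → pooled ranks: 12.52→6, 11.05→1, 11.12→3, 13.61→9, 12.96→7, 11.12→3
Rank sum = 6 + 1 + 3 + 9 + 7 + 3 = 29

29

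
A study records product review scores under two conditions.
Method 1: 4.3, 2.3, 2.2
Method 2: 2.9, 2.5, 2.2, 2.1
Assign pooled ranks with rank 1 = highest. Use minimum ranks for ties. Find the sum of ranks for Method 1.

Sorted (descending): 4.3, 2.9, 2.5, 2.3, 2.2, 2.2, 2.1
The 2 values of 2.2 occupy positions 5–6 → each gets rank 5.
Method 1 values → pooled ranks: 4.3→1, 2.3→4, 2.2→5
Rank sum = 1 + 4 + 5 = 10

10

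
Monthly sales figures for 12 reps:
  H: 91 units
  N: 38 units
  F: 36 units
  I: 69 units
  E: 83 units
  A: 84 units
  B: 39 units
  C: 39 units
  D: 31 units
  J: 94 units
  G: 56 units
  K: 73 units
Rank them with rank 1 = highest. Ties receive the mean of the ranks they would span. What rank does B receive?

Sorted (descending): 94, 91, 84, 83, 73, 69, 56, 39, 39, 38, 36, 31
The 2 values of 39 occupy positions 8–9 → average rank (8+9)/2 = 8.5.
B has value 39 units → rank 8.5.

8.5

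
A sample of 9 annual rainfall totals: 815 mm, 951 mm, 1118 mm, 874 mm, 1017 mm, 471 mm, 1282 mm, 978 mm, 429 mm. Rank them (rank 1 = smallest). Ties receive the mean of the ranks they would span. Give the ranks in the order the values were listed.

3, 5, 8, 4, 7, 2, 9, 6, 1

Sorted (ascending): 429, 471, 815, 874, 951, 978, 1017, 1118, 1282
No ties — each value takes its position as its rank.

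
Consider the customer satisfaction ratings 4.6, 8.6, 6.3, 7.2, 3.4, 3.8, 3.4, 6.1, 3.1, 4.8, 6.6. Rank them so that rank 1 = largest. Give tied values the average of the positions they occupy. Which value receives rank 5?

Sorted (descending): 8.6, 7.2, 6.6, 6.3, 6.1, 4.8, 4.6, 3.8, 3.4, 3.4, 3.1
The 2 values of 3.4 occupy positions 9–10 → average rank (9+10)/2 = 9.5.
Rank 5 → value 6.1.

6.1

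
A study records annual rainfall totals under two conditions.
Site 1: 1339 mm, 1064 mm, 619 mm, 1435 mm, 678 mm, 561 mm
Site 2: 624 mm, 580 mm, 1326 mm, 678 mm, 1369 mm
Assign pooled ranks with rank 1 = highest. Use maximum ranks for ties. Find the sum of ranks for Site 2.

Sorted (descending): 1435, 1369, 1339, 1326, 1064, 678, 678, 624, 619, 580, 561
The 2 values of 678 occupy positions 6–7 → each gets rank 7.
Site 2 values → pooled ranks: 624→8, 580→10, 1326→4, 678→7, 1369→2
Rank sum = 8 + 10 + 4 + 7 + 2 = 31

31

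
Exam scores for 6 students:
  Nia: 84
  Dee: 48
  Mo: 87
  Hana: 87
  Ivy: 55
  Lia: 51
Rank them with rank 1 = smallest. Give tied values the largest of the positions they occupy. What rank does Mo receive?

6

Sorted (ascending): 48, 51, 55, 84, 87, 87
The 2 values of 87 occupy positions 5–6 → each gets rank 6.
Mo has value 87 → rank 6.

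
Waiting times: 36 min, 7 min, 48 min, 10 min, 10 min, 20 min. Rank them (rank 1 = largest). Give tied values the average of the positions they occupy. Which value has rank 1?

Sorted (descending): 48, 36, 20, 10, 10, 7
The 2 values of 10 occupy positions 4–5 → average rank (4+5)/2 = 4.5.
Rank 1 → value 48.

48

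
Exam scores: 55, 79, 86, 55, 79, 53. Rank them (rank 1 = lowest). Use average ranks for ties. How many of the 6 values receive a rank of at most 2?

1

Sorted (ascending): 53, 55, 55, 79, 79, 86
The 2 values of 55 occupy positions 2–3 → average rank (2+3)/2 = 2.5.
The 2 values of 79 occupy positions 4–5 → average rank (4+5)/2 = 4.5.
Ranks ≤ 2: {1} → 1 value.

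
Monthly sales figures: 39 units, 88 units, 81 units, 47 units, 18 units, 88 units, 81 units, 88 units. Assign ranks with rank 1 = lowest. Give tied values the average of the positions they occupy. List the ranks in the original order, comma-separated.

2, 7, 4.5, 3, 1, 7, 4.5, 7

Sorted (ascending): 18, 39, 47, 81, 81, 88, 88, 88
The 2 values of 81 occupy positions 4–5 → average rank (4+5)/2 = 4.5.
The 3 values of 88 occupy positions 6–8 → average rank 7.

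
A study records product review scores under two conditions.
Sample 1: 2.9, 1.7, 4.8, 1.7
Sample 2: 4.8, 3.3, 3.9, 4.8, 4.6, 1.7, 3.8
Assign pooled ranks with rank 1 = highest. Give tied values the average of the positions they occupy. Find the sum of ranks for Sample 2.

36

Sorted (descending): 4.8, 4.8, 4.8, 4.6, 3.9, 3.8, 3.3, 2.9, 1.7, 1.7, 1.7
The 3 values of 4.8 occupy positions 1–3 → average rank 2.
The 3 values of 1.7 occupy positions 9–11 → average rank 10.
Sample 2 values → pooled ranks: 4.8→2, 3.3→7, 3.9→5, 4.8→2, 4.6→4, 1.7→10, 3.8→6
Rank sum = 2 + 7 + 5 + 2 + 4 + 10 + 6 = 36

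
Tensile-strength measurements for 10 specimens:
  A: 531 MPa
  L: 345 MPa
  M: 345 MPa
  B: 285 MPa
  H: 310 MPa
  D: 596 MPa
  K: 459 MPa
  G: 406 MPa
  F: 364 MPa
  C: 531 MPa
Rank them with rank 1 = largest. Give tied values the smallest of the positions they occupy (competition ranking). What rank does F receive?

Sorted (descending): 596, 531, 531, 459, 406, 364, 345, 345, 310, 285
The 2 values of 531 occupy positions 2–3 → each gets rank 2.
The 2 values of 345 occupy positions 7–8 → each gets rank 7.
F has value 364 MPa → rank 6.

6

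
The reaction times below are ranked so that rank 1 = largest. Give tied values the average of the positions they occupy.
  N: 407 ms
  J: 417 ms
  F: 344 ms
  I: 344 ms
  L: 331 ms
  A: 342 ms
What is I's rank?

3.5

Sorted (descending): 417, 407, 344, 344, 342, 331
The 2 values of 344 occupy positions 3–4 → average rank (3+4)/2 = 3.5.
I has value 344 ms → rank 3.5.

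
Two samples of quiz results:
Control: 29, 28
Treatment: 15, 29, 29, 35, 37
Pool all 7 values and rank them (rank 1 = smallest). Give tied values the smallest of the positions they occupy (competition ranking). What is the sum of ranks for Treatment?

20

Sorted (ascending): 15, 28, 29, 29, 29, 35, 37
The 3 values of 29 occupy positions 3–5 → each gets rank 3.
Treatment values → pooled ranks: 15→1, 29→3, 29→3, 35→6, 37→7
Rank sum = 1 + 3 + 3 + 6 + 7 = 20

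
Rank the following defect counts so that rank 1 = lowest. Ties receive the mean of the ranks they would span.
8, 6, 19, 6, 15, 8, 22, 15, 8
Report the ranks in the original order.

4, 1.5, 8, 1.5, 6.5, 4, 9, 6.5, 4

Sorted (ascending): 6, 6, 8, 8, 8, 15, 15, 19, 22
The 2 values of 6 occupy positions 1–2 → average rank (1+2)/2 = 1.5.
The 3 values of 8 occupy positions 3–5 → average rank 4.
The 2 values of 15 occupy positions 6–7 → average rank (6+7)/2 = 6.5.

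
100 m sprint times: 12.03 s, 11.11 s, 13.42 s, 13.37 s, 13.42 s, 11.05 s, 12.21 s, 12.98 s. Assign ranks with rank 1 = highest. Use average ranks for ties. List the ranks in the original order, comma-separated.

Sorted (descending): 13.42, 13.42, 13.37, 12.98, 12.21, 12.03, 11.11, 11.05
The 2 values of 13.42 occupy positions 1–2 → average rank (1+2)/2 = 1.5.

6, 7, 1.5, 3, 1.5, 8, 5, 4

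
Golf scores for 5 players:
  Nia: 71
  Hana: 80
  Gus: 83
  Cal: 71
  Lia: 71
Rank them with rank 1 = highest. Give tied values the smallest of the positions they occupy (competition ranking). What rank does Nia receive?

Sorted (descending): 83, 80, 71, 71, 71
The 3 values of 71 occupy positions 3–5 → each gets rank 3.
Nia has value 71 → rank 3.

3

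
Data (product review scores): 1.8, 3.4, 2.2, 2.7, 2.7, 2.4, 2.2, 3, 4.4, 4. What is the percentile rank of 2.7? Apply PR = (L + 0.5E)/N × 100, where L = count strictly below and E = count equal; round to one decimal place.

N = 10.
Strictly below 2.7: 4. Equal to 2.7: 2.
PR = (4 + 0.5·2)/10 × 100 = 50.0

50.0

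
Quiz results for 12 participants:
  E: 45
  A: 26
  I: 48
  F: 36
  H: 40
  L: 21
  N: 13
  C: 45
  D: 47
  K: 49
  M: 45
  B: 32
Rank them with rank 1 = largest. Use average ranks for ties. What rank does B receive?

Sorted (descending): 49, 48, 47, 45, 45, 45, 40, 36, 32, 26, 21, 13
The 3 values of 45 occupy positions 4–6 → average rank 5.
B has value 32 → rank 9.

9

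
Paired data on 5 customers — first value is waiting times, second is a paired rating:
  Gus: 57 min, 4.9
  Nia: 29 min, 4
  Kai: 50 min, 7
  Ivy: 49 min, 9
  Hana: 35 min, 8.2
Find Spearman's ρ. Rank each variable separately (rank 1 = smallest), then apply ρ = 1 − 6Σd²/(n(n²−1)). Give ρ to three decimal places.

0.100

Ranks of variable 1: 5, 1, 4, 3, 2
Ranks of variable 2: 2, 1, 3, 5, 4
d = r₁ − r₂: 3, 0, 1, -2, -2
d²: 9, 0, 1, 4, 4; Σd² = 18
ρ = 1 − 6·18/(5·24) = 1 − 108/120 = 0.100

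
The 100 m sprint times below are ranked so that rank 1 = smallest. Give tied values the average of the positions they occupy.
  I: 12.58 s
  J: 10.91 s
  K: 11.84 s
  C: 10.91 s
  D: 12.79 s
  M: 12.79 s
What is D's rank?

5.5

Sorted (ascending): 10.91, 10.91, 11.84, 12.58, 12.79, 12.79
The 2 values of 10.91 occupy positions 1–2 → average rank (1+2)/2 = 1.5.
The 2 values of 12.79 occupy positions 5–6 → average rank (5+6)/2 = 5.5.
D has value 12.79 s → rank 5.5.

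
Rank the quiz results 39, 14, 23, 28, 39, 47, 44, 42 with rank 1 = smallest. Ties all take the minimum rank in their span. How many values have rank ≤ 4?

Sorted (ascending): 14, 23, 28, 39, 39, 42, 44, 47
The 2 values of 39 occupy positions 4–5 → each gets rank 4.
Ranks ≤ 4: {1, 2, 3, 4, 4} → 5 values.

5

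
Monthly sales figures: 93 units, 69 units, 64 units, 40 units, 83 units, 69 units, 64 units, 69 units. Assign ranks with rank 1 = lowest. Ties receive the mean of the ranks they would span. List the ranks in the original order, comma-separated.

Sorted (ascending): 40, 64, 64, 69, 69, 69, 83, 93
The 2 values of 64 occupy positions 2–3 → average rank (2+3)/2 = 2.5.
The 3 values of 69 occupy positions 4–6 → average rank 5.

8, 5, 2.5, 1, 7, 5, 2.5, 5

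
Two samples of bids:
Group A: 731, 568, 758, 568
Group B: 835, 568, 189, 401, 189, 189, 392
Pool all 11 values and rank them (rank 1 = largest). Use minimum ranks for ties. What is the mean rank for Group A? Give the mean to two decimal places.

Sorted (descending): 835, 758, 731, 568, 568, 568, 401, 392, 189, 189, 189
The 3 values of 568 occupy positions 4–6 → each gets rank 4.
The 3 values of 189 occupy positions 9–11 → each gets rank 9.
Group A values → pooled ranks: 731→3, 568→4, 758→2, 568→4
Mean rank = (3 + 4 + 2 + 4) / 4 = 3.25

3.25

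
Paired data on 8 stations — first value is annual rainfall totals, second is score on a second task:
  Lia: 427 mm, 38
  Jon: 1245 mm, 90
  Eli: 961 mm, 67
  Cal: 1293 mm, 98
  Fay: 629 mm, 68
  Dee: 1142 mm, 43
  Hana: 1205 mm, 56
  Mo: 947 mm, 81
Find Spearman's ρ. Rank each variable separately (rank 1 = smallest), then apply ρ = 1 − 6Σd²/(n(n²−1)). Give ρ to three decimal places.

0.571

Ranks of variable 1: 1, 7, 4, 8, 2, 5, 6, 3
Ranks of variable 2: 1, 7, 4, 8, 5, 2, 3, 6
d = r₁ − r₂: 0, 0, 0, 0, -3, 3, 3, -3
d²: 0, 0, 0, 0, 9, 9, 9, 9; Σd² = 36
ρ = 1 − 6·36/(8·63) = 1 − 216/504 = 0.571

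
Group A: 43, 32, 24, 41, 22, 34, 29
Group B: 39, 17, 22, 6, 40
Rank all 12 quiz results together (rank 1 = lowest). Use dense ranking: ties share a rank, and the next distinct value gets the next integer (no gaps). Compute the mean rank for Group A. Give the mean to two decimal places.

Sorted (ascending): 6, 17, 22, 22, 24, 29, 32, 34, 39, 40, 41, 43
The 2 values of 22 share dense rank 3.
Remaining distinct values take the next consecutive integers.
Group A values → pooled ranks: 43→11, 32→6, 24→4, 41→10, 22→3, 34→7, 29→5
Mean rank = (11 + 6 + 4 + 10 + 3 + 7 + 5) / 7 = 6.57

6.57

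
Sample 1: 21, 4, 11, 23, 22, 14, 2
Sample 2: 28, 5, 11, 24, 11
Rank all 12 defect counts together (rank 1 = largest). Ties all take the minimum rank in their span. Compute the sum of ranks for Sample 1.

48

Sorted (descending): 28, 24, 23, 22, 21, 14, 11, 11, 11, 5, 4, 2
The 3 values of 11 occupy positions 7–9 → each gets rank 7.
Sample 1 values → pooled ranks: 21→5, 4→11, 11→7, 23→3, 22→4, 14→6, 2→12
Rank sum = 5 + 11 + 7 + 3 + 4 + 6 + 12 = 48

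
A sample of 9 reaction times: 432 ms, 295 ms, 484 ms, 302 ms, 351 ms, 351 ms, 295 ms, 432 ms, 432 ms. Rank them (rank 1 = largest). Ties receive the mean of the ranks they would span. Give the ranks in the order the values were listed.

Sorted (descending): 484, 432, 432, 432, 351, 351, 302, 295, 295
The 3 values of 432 occupy positions 2–4 → average rank 3.
The 2 values of 351 occupy positions 5–6 → average rank (5+6)/2 = 5.5.
The 2 values of 295 occupy positions 8–9 → average rank (8+9)/2 = 8.5.

3, 8.5, 1, 7, 5.5, 5.5, 8.5, 3, 3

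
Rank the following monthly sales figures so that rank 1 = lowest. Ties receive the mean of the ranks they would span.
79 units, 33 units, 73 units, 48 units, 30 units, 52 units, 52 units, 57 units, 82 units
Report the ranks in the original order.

Sorted (ascending): 30, 33, 48, 52, 52, 57, 73, 79, 82
The 2 values of 52 occupy positions 4–5 → average rank (4+5)/2 = 4.5.

8, 2, 7, 3, 1, 4.5, 4.5, 6, 9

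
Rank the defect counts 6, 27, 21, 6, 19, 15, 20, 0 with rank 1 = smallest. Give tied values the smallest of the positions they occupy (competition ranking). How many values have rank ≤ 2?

3

Sorted (ascending): 0, 6, 6, 15, 19, 20, 21, 27
The 2 values of 6 occupy positions 2–3 → each gets rank 2.
Ranks ≤ 2: {1, 2, 2} → 3 values.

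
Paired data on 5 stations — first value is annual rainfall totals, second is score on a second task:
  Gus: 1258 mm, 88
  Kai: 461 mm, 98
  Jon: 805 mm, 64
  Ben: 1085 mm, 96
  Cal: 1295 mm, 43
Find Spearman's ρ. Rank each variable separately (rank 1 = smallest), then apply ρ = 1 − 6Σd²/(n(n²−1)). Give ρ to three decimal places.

Ranks of variable 1: 4, 1, 2, 3, 5
Ranks of variable 2: 3, 5, 2, 4, 1
d = r₁ − r₂: 1, -4, 0, -1, 4
d²: 1, 16, 0, 1, 16; Σd² = 34
ρ = 1 − 6·34/(5·24) = 1 − 204/120 = -0.700

-0.700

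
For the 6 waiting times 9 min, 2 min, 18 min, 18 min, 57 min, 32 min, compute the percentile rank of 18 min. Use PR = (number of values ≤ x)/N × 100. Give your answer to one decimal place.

N = 6.
Strictly below 18: 2. Equal to 18: 2.
PR = 4/6 × 100 = 66.7

66.7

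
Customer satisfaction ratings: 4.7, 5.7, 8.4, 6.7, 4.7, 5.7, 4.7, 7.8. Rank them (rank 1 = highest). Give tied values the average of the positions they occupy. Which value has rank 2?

7.8

Sorted (descending): 8.4, 7.8, 6.7, 5.7, 5.7, 4.7, 4.7, 4.7
The 2 values of 5.7 occupy positions 4–5 → average rank (4+5)/2 = 4.5.
The 3 values of 4.7 occupy positions 6–8 → average rank 7.
Rank 2 → value 7.8.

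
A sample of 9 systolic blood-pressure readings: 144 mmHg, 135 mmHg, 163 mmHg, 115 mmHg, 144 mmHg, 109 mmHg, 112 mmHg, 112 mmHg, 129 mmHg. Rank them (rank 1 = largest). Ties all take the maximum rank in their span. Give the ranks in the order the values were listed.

Sorted (descending): 163, 144, 144, 135, 129, 115, 112, 112, 109
The 2 values of 144 occupy positions 2–3 → each gets rank 3.
The 2 values of 112 occupy positions 7–8 → each gets rank 8.

3, 4, 1, 6, 3, 9, 8, 8, 5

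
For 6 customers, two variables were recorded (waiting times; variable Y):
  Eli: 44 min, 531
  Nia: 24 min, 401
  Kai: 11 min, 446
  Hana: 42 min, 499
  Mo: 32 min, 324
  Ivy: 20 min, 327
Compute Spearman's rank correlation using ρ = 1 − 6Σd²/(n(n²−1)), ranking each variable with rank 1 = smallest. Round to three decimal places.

Ranks of variable 1: 6, 3, 1, 5, 4, 2
Ranks of variable 2: 6, 3, 4, 5, 1, 2
d = r₁ − r₂: 0, 0, -3, 0, 3, 0
d²: 0, 0, 9, 0, 9, 0; Σd² = 18
ρ = 1 − 6·18/(6·35) = 1 − 108/210 = 0.486

0.486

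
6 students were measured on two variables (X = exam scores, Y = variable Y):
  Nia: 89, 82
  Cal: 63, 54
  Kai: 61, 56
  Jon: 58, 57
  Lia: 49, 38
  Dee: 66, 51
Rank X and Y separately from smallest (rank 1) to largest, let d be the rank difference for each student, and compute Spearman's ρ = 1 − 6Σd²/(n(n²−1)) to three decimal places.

Ranks of variable 1: 6, 4, 3, 2, 1, 5
Ranks of variable 2: 6, 3, 4, 5, 1, 2
d = r₁ − r₂: 0, 1, -1, -3, 0, 3
d²: 0, 1, 1, 9, 0, 9; Σd² = 20
ρ = 1 − 6·20/(6·35) = 1 − 120/210 = 0.429

0.429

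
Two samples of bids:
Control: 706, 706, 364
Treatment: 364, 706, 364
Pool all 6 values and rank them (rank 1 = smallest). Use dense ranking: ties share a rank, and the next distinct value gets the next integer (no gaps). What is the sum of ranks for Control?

5

Sorted (ascending): 364, 364, 364, 706, 706, 706
The 3 values of 364 share dense rank 1.
The 3 values of 706 share dense rank 2.
Control values → pooled ranks: 706→2, 706→2, 364→1
Rank sum = 2 + 2 + 1 = 5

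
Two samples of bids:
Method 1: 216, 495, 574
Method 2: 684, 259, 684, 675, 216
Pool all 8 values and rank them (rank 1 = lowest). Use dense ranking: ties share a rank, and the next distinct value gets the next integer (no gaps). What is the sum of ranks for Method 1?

Sorted (ascending): 216, 216, 259, 495, 574, 675, 684, 684
The 2 values of 216 share dense rank 1.
The 2 values of 684 share dense rank 6.
Remaining distinct values take the next consecutive integers.
Method 1 values → pooled ranks: 216→1, 495→3, 574→4
Rank sum = 1 + 3 + 4 = 8

8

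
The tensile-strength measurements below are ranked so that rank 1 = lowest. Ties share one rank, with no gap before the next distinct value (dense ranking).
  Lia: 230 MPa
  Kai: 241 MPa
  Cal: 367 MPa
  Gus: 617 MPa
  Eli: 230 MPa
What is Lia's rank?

1

Sorted (ascending): 230, 230, 241, 367, 617
The 2 values of 230 share dense rank 1.
Remaining distinct values take the next consecutive integers.
Lia has value 230 MPa → rank 1.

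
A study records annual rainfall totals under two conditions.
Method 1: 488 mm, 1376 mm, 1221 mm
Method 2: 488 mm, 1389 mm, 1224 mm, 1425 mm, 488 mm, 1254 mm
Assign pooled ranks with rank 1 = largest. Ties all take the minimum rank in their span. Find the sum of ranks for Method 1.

16

Sorted (descending): 1425, 1389, 1376, 1254, 1224, 1221, 488, 488, 488
The 3 values of 488 occupy positions 7–9 → each gets rank 7.
Method 1 values → pooled ranks: 488→7, 1376→3, 1221→6
Rank sum = 7 + 3 + 6 = 16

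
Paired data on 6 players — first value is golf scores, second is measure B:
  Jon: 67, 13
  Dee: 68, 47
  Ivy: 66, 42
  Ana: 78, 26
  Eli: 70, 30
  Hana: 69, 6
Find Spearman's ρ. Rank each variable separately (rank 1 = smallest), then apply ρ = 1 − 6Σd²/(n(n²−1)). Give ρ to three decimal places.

Ranks of variable 1: 2, 3, 1, 6, 5, 4
Ranks of variable 2: 2, 6, 5, 3, 4, 1
d = r₁ − r₂: 0, -3, -4, 3, 1, 3
d²: 0, 9, 16, 9, 1, 9; Σd² = 44
ρ = 1 − 6·44/(6·35) = 1 − 264/210 = -0.257

-0.257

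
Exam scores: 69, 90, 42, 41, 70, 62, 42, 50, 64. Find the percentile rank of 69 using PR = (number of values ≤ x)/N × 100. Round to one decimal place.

N = 9.
Strictly below 69: 6. Equal to 69: 1.
PR = 7/9 × 100 = 77.8

77.8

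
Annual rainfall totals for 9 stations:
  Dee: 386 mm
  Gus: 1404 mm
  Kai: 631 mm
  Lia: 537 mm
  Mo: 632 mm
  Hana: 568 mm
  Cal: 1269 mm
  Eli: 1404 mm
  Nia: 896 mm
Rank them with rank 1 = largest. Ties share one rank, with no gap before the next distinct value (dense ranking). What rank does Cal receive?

2

Sorted (descending): 1404, 1404, 1269, 896, 632, 631, 568, 537, 386
The 2 values of 1404 share dense rank 1.
Remaining distinct values take the next consecutive integers.
Cal has value 1269 mm → rank 2.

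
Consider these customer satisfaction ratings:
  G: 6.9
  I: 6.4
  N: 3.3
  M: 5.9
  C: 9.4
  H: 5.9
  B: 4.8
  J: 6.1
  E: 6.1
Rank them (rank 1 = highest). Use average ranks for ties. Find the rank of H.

6.5

Sorted (descending): 9.4, 6.9, 6.4, 6.1, 6.1, 5.9, 5.9, 4.8, 3.3
The 2 values of 6.1 occupy positions 4–5 → average rank (4+5)/2 = 4.5.
The 2 values of 5.9 occupy positions 6–7 → average rank (6+7)/2 = 6.5.
H has value 5.9 → rank 6.5.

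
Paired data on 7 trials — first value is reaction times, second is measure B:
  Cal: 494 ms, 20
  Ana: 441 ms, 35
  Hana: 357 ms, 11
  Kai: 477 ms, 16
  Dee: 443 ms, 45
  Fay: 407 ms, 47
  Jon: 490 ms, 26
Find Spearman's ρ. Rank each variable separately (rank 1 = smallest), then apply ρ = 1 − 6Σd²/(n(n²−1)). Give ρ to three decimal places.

Ranks of variable 1: 7, 3, 1, 5, 4, 2, 6
Ranks of variable 2: 3, 5, 1, 2, 6, 7, 4
d = r₁ − r₂: 4, -2, 0, 3, -2, -5, 2
d²: 16, 4, 0, 9, 4, 25, 4; Σd² = 62
ρ = 1 − 6·62/(7·48) = 1 − 372/336 = -0.107

-0.107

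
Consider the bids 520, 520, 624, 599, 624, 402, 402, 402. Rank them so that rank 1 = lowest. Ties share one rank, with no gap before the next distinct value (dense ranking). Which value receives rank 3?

599

Sorted (ascending): 402, 402, 402, 520, 520, 599, 624, 624
The 3 values of 402 share dense rank 1.
The 2 values of 520 share dense rank 2.
The 2 values of 624 share dense rank 4.
Remaining distinct values take the next consecutive integers.
Rank 3 → value 599.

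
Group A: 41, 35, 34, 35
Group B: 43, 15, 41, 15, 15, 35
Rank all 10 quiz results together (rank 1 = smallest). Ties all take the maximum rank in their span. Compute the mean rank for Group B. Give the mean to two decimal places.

Sorted (ascending): 15, 15, 15, 34, 35, 35, 35, 41, 41, 43
The 3 values of 15 occupy positions 1–3 → each gets rank 3.
The 3 values of 35 occupy positions 5–7 → each gets rank 7.
The 2 values of 41 occupy positions 8–9 → each gets rank 9.
Group B values → pooled ranks: 43→10, 15→3, 41→9, 15→3, 15→3, 35→7
Mean rank = (10 + 3 + 9 + 3 + 3 + 7) / 6 = 5.83

5.83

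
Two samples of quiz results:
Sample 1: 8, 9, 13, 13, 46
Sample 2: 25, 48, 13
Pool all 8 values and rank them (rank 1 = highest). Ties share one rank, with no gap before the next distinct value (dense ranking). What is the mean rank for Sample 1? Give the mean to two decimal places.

4.20

Sorted (descending): 48, 46, 25, 13, 13, 13, 9, 8
The 3 values of 13 share dense rank 4.
Remaining distinct values take the next consecutive integers.
Sample 1 values → pooled ranks: 8→6, 9→5, 13→4, 13→4, 46→2
Mean rank = (6 + 5 + 4 + 4 + 2) / 5 = 4.20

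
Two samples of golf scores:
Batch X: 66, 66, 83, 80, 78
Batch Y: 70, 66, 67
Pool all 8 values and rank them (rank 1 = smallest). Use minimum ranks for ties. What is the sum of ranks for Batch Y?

Sorted (ascending): 66, 66, 66, 67, 70, 78, 80, 83
The 3 values of 66 occupy positions 1–3 → each gets rank 1.
Batch Y values → pooled ranks: 70→5, 66→1, 67→4
Rank sum = 5 + 1 + 4 = 10

10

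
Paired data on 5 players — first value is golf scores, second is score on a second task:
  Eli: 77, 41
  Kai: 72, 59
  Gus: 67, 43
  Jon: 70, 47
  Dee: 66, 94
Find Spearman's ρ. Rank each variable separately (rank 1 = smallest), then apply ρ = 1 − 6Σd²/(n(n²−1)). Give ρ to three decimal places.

Ranks of variable 1: 5, 4, 2, 3, 1
Ranks of variable 2: 1, 4, 2, 3, 5
d = r₁ − r₂: 4, 0, 0, 0, -4
d²: 16, 0, 0, 0, 16; Σd² = 32
ρ = 1 − 6·32/(5·24) = 1 − 192/120 = -0.600

-0.600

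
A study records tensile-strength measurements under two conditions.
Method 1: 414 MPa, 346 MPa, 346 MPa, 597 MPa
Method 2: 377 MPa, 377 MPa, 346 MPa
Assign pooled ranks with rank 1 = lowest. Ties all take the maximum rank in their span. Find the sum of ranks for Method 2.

13

Sorted (ascending): 346, 346, 346, 377, 377, 414, 597
The 3 values of 346 occupy positions 1–3 → each gets rank 3.
The 2 values of 377 occupy positions 4–5 → each gets rank 5.
Method 2 values → pooled ranks: 377→5, 377→5, 346→3
Rank sum = 5 + 5 + 3 = 13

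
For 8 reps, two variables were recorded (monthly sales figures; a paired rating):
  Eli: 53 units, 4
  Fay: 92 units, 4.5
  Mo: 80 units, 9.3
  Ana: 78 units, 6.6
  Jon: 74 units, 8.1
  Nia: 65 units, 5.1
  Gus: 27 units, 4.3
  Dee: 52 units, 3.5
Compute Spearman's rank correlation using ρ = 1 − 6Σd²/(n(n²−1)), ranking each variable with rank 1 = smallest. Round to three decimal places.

0.667

Ranks of variable 1: 3, 8, 7, 6, 5, 4, 1, 2
Ranks of variable 2: 2, 4, 8, 6, 7, 5, 3, 1
d = r₁ − r₂: 1, 4, -1, 0, -2, -1, -2, 1
d²: 1, 16, 1, 0, 4, 1, 4, 1; Σd² = 28
ρ = 1 − 6·28/(8·63) = 1 − 168/504 = 0.667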